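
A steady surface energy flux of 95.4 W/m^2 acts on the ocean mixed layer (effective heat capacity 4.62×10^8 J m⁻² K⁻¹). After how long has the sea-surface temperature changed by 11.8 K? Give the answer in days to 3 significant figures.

Areal heat capacity C = 4.62×10^8 J m⁻² K⁻¹ (given).
Time required: Δt = C ΔT / F = 4.62×10^8 × 11.8 / 95.4 = 5.71×10^7 s.
In days: 5.71×10^7 s / (86400 s/day) = 661 days.

661 days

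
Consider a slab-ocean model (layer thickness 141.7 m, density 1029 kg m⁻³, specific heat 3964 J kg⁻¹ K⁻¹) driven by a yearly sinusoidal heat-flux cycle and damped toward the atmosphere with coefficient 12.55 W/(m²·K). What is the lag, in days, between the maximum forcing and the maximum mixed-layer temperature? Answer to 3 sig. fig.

84.9 days

Areal heat capacity C = ρ c_p D = 1029 × 3964 × 141.7 = 5.78×10^8 J/(m^2 K).
ω = 2π / 3.15×10^7 s = 1.99×10^-7 s⁻¹.
Phase lag φ = arctan(Cω/λ) = arctan(115/12.55) = 1.46 rad.
Time lag = φ / ω = 1.46 / 1.99×10^-7 = 7.34×10^6 s = 84.9 days.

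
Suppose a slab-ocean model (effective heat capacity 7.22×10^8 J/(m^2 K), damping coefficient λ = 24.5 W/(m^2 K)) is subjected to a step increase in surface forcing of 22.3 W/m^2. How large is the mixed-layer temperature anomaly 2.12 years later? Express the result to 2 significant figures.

0.82 K

Areal heat capacity C = 7.22×10^8 J/(m^2 K) (given).
τ = C / λ = 7.22×10^8 / 24.5 = 2.95×10^7 s.
Equilibrium anomaly ΔT_eq = F / λ = 22.3 / 24.5 = 0.910 K.
t = 2.12 years = 6.69×10^7 s, so t/τ = 2.27.
ΔT(t) = ΔT_eq (1 − e^(−t/τ)) = 0.910 × (1 − e^−2.27) = 0.816 K.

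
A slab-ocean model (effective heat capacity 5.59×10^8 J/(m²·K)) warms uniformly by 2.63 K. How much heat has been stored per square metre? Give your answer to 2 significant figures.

1.5×10^9

Areal heat capacity C = 5.59×10^8 J/(m²·K) (given).
ΔQ = C ΔT = 5.59×10^8 × 2.63 = 1.47×10^9 J/m².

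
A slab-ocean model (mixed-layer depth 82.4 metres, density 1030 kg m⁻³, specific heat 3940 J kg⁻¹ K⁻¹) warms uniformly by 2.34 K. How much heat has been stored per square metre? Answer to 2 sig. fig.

7.8×10^8

Areal heat capacity C = ρ c_p D = 1030 × 3940 × 82.4 = 3.34×10^8 J/(m^2 K).
ΔQ = C ΔT = 3.34×10^8 × 2.34 = 7.82×10^8 J/m².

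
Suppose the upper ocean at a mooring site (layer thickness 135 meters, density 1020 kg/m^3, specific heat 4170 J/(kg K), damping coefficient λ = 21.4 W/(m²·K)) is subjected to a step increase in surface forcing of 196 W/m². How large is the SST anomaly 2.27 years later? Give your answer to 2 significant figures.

Areal heat capacity C = ρ c_p D = 1020 × 4170 × 135 = 5.74×10^8 J m⁻² K⁻¹.
τ = C / λ = 5.74×10^8 / 21.4 = 2.68×10^7 s.
Equilibrium anomaly ΔT_eq = F / λ = 196 / 21.4 = 9.16 K.
t = 2.27 years = 7.16×10^7 s, so t/τ = 2.67.
ΔT(t) = ΔT_eq (1 − e^(−t/τ)) = 9.16 × (1 − e^−2.67) = 8.52 K.

8.5 K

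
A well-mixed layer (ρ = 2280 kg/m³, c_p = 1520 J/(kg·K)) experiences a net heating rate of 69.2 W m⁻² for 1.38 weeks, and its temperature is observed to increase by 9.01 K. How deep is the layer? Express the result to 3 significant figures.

1.85 m

Heat input Q = F Δt = 69.2 × 8.35×10^5 s = 5.78×10^7 J/m².
Required areal heat capacity C = Q / ΔT = 6.41×10^6 J/(m²·K).
Depth D = C / (ρ c_p) = 6.41×10^6 / (2280 × 1520) = 1.85 m.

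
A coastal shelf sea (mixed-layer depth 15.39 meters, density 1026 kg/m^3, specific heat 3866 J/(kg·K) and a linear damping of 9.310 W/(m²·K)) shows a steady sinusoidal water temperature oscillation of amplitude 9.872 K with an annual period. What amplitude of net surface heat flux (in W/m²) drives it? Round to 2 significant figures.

150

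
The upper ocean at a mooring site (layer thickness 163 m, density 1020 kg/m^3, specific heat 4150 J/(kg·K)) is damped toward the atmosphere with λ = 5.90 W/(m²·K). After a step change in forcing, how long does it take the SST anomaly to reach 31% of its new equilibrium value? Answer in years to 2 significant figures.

Areal heat capacity C = ρ c_p D = 1020 × 4150 × 163 = 6.90×10^8 J m⁻² K⁻¹.
τ = C / λ = 6.90×10^8 / 5.90 = 1.17×10^8 s.
Fraction reached: 1 − e^(−t/τ) = 0.31 ⇒ t = −τ ln(1 − 0.31) = τ × 0.371.
t = 4.34×10^7 s = 1.38 years.

1.4 years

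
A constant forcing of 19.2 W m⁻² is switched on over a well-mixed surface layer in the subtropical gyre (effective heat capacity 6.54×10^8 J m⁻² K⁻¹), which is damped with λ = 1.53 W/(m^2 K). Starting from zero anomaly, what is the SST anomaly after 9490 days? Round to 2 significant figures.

11 K

Areal heat capacity C = 6.54×10^8 J m⁻² K⁻¹ (given).
τ = C / λ = 6.54×10^8 / 1.53 = 4.27×10^8 s.
Equilibrium anomaly ΔT_eq = F / λ = 19.2 / 1.53 = 12.5 K.
t = 9490 days = 8.20×10^8 s, so t/τ = 1.92.
ΔT(t) = ΔT_eq (1 − e^(−t/τ)) = 12.5 × (1 − e^−1.92) = 10.7 K.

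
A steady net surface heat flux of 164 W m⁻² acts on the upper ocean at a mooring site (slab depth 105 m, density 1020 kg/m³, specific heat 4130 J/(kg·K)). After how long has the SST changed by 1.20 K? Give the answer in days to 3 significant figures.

Areal heat capacity C = ρ c_p D = 1020 × 4130 × 105 = 4.42×10^8 J m⁻² K⁻¹.
Time required: Δt = C ΔT / F = 4.42×10^8 × 1.20 / 164 = 3.24×10^6 s.
In days: 3.24×10^6 s / (86400 s/day) = 37.5 days.

37.5 days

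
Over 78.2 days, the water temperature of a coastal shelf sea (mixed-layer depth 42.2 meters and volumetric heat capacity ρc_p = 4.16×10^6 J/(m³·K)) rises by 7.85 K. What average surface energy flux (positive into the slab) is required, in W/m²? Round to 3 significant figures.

204

Areal heat capacity C = ρc_p × D = 4.16×10^6 × 42.2 = 1.76×10^8 J/(m²·K).
Required heat per unit area: Q = C ΔT = 1.76×10^8 × 7.85 = 1.38×10^9 J/m².
Flux F = Q / Δt = 1.38×10^9 / 6.76×10^6 s = 204 W/m².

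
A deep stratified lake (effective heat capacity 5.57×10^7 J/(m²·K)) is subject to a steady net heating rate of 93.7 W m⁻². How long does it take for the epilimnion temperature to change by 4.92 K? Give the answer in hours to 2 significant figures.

810 hours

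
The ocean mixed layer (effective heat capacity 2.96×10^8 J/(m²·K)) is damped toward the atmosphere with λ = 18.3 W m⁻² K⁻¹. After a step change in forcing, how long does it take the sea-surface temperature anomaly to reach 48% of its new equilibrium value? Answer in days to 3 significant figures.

122 days

Areal heat capacity C = 2.96×10^8 J/(m²·K) (given).
τ = C / λ = 2.96×10^8 / 18.3 = 1.62×10^7 s.
Fraction reached: 1 − e^(−t/τ) = 0.48 ⇒ t = −τ ln(1 − 0.48) = τ × 0.654.
t = 1.06×10^7 s = 122 days.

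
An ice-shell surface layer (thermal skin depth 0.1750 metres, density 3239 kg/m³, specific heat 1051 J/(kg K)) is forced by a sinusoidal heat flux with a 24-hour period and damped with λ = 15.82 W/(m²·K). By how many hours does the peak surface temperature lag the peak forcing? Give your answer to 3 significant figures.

Areal heat capacity C = ρ c_p D = 3239 × 1051 × 0.1750 = 5.96×10^5 J/(m²·K).
ω = 2π / 86400 s = 7.27×10^-5 s⁻¹.
Phase lag φ = arctan(Cω/λ) = arctan(43.3/15.82) = 1.22 rad.
Time lag = φ / ω = 1.22 / 7.27×10^-5 = 16800 s = 4.66 hours.

4.66 hours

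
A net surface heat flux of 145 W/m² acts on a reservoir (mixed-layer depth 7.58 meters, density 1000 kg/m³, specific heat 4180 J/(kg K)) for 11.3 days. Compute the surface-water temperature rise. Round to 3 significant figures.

Areal heat capacity C = ρ c_p D = 1000 × 4180 × 7.58 = 3.17×10^7 J m⁻² K⁻¹.
Net heat input Q = F Δt = 145 × (11.3 days × 86400 s/day) = 1.42×10^8 J/m².
ΔT = Q / C = 1.42×10^8 / 3.17×10^7 = 4.47 K.

4.47 K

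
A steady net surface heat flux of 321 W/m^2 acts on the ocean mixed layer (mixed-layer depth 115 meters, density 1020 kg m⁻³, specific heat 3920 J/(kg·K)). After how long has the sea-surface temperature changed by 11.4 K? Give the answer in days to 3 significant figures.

189 days

Areal heat capacity C = ρ c_p D = 1020 × 3920 × 115 = 4.60×10^8 J/(m^2 K).
Time required: Δt = C ΔT / F = 4.60×10^8 × 11.4 / 321 = 1.63×10^7 s.
In days: 1.63×10^7 s / (86400 s/day) = 189 days.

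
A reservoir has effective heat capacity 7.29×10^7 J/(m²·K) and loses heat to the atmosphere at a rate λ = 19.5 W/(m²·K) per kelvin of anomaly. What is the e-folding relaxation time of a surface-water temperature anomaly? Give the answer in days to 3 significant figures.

43.3 days

Areal heat capacity C = 7.29×10^7 J/(m²·K) (given).
Relaxation time τ = C / λ = 7.29×10^7 / 19.5 = 3.74×10^6 s.
In days: 3.74×10^6 s / (86400 s/day) = 43.3 days.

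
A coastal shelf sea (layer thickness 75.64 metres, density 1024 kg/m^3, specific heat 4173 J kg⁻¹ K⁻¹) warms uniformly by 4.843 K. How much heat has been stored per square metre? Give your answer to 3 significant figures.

1.57×10^9

Areal heat capacity C = ρ c_p D = 1024 × 4173 × 75.64 = 3.23×10^8 J/(m^2 K).
ΔQ = C ΔT = 3.23×10^8 × 4.843 = 1.57×10^9 J/m².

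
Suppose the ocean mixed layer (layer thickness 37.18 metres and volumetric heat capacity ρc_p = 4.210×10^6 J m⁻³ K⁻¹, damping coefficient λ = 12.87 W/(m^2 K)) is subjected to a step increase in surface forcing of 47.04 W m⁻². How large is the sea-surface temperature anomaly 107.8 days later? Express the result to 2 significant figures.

Areal heat capacity C = ρc_p × D = 4.210×10^6 × 37.18 = 1.57×10^8 J/(m^2 K).
τ = C / λ = 1.57×10^8 / 12.87 = 1.22×10^7 s.
Equilibrium anomaly ΔT_eq = F / λ = 47.04 / 12.87 = 3.66 K.
t = 107.8 days = 9.31×10^6 s, so t/τ = 0.766.
ΔT(t) = ΔT_eq (1 − e^(−t/τ)) = 3.66 × (1 − e^−0.766) = 1.96 K.

2.0 K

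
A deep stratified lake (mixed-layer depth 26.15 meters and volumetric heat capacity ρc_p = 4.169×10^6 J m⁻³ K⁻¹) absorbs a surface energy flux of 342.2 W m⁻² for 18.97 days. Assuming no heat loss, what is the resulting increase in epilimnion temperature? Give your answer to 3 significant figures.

5.14 K

Areal heat capacity C = ρc_p × D = 4.169×10^6 × 26.15 = 1.09×10^8 J/(m^2 K).
Net heat input Q = F Δt = 342.2 × (18.97 days × 86400 s/day) = 5.61×10^8 J/m².
ΔT = Q / C = 5.61×10^8 / 1.09×10^8 = 5.14 K.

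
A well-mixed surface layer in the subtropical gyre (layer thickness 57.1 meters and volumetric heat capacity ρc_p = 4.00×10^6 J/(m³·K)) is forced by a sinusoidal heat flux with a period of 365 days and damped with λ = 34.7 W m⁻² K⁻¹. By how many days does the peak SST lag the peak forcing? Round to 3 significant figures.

Areal heat capacity C = ρc_p × D = 4.00×10^6 × 57.1 = 2.28×10^8 J/(m²·K).
ω = 2π / 3.15×10^7 s = 1.99×10^-7 s⁻¹.
Phase lag φ = arctan(Cω/λ) = arctan(45.5/34.7) = 0.919 rad.
Time lag = φ / ω = 0.919 / 1.99×10^-7 = 4.61×10^6 s = 53.4 days.

53.4 days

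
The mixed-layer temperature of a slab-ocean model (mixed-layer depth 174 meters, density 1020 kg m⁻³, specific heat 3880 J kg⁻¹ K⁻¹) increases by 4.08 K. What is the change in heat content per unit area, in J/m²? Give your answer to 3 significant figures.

Areal heat capacity C = ρ c_p D = 1020 × 3880 × 174 = 6.89×10^8 J m⁻² K⁻¹.
ΔQ = C ΔT = 6.89×10^8 × 4.08 = 2.81×10^9 J/m².

2.81×10^9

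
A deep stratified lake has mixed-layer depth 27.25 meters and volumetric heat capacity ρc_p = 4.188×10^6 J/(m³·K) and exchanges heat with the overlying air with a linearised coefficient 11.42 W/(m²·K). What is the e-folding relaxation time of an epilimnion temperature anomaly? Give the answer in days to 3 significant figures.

116 days

Areal heat capacity C = ρc_p × D = 4.188×10^6 × 27.25 = 1.14×10^8 J m⁻² K⁻¹.
Relaxation time τ = C / λ = 1.14×10^8 / 11.42 = 9.99×10^6 s.
In days: 9.99×10^6 s / (86400 s/day) = 116 days.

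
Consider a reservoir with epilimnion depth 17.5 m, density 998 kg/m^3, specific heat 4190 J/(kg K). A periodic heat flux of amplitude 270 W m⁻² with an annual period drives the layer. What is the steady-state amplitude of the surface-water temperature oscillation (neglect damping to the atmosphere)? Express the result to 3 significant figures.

Areal heat capacity C = ρ c_p D = 998 × 4190 × 17.5 = 7.32×10^7 J/(m²·K).
Angular frequency ω = 2π / T = 2π / 3.15×10^7 s = 1.99×10^-7 s⁻¹.
Cω = 7.32×10^7 × 1.99×10^-7 = 14.6 W/(m²·K).
Amplitude A = F₀ / (Cω) = 270 / 14.6 = 18.5 K.

18.5 K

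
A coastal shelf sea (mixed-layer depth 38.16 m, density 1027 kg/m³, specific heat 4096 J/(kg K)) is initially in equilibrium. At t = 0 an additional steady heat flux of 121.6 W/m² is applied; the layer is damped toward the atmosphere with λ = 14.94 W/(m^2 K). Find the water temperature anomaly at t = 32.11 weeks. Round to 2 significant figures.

6.8 K

Areal heat capacity C = ρ c_p D = 1027 × 4096 × 38.16 = 1.61×10^8 J/(m^2 K).
τ = C / λ = 1.61×10^8 / 14.94 = 1.07×10^7 s.
Equilibrium anomaly ΔT_eq = F / λ = 121.6 / 14.94 = 8.14 K.
t = 32.11 weeks = 1.94×10^7 s, so t/τ = 1.81.
ΔT(t) = ΔT_eq (1 − e^(−t/τ)) = 8.14 × (1 − e^−1.81) = 6.80 K.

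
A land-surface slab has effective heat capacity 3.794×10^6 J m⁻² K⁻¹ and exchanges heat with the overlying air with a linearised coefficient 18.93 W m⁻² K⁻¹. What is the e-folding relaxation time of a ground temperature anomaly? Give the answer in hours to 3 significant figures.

55.7 hours

Areal heat capacity C = 3.794×10^6 J m⁻² K⁻¹ (given).
Relaxation time τ = C / λ = 3.79×10^6 / 18.93 = 2.00×10^5 s.
In hours: 2.00×10^5 s / (3600 s/hour) = 55.7 hours.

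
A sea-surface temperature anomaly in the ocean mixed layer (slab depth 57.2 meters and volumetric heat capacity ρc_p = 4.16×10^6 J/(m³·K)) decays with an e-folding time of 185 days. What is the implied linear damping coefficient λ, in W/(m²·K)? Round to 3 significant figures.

Areal heat capacity C = ρc_p × D = 4.16×10^6 × 57.2 = 2.38×10^8 J/(m^2 K).
τ = 185 days = 1.60×10^7 s.
λ = C / τ = 2.38×10^8 / 1.60×10^7 = 14.9 W/(m²·K).

14.9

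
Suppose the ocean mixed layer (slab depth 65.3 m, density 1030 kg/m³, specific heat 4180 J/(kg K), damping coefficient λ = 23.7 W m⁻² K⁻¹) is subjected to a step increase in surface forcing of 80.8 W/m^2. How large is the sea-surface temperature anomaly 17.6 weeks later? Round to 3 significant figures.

Areal heat capacity C = ρ c_p D = 1030 × 4180 × 65.3 = 2.81×10^8 J/(m²·K).
τ = C / λ = 2.81×10^8 / 23.7 = 1.19×10^7 s.
Equilibrium anomaly ΔT_eq = F / λ = 80.8 / 23.7 = 3.41 K.
t = 17.6 weeks = 1.06×10^7 s, so t/τ = 0.897.
ΔT(t) = ΔT_eq (1 − e^(−t/τ)) = 3.41 × (1 − e^−0.897) = 2.02 K.

2.02 K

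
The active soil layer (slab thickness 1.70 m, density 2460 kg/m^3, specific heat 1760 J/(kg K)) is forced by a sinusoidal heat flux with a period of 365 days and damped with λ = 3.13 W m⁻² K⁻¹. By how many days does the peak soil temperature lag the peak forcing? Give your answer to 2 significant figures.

25 days

Areal heat capacity C = ρ c_p D = 2460 × 1760 × 1.70 = 7.36×10^6 J m⁻² K⁻¹.
ω = 2π / 3.15×10^7 s = 1.99×10^-7 s⁻¹.
Phase lag φ = arctan(Cω/λ) = arctan(1.47/3.13) = 0.438 rad.
Time lag = φ / ω = 0.438 / 1.99×10^-7 = 2.20×10^6 s = 25.5 days.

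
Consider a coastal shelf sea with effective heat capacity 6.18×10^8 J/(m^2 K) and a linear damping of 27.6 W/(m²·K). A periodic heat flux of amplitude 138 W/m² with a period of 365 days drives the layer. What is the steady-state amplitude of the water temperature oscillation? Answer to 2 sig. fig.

Areal heat capacity C = 6.18×10^8 J/(m^2 K) (given).
Angular frequency ω = 2π / T = 2π / 3.15×10^7 s = 1.99×10^-7 s⁻¹.
√((Cω)² + λ²) = √((123)² + 27.6²) = 126 W/(m²·K).
Amplitude A = F₀ / √((Cω)²+λ²) = 138 / 126 = 1.09 K.

1.1 K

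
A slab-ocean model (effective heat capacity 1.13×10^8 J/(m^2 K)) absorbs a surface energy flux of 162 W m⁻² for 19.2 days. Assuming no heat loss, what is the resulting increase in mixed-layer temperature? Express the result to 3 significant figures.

2.38 K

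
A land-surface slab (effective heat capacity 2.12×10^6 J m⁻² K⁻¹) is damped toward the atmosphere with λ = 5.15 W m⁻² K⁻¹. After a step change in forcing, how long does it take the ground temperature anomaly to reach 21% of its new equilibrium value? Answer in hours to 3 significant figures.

27.0 hours

Areal heat capacity C = 2.12×10^6 J m⁻² K⁻¹ (given).
τ = C / λ = 2.12×10^6 / 5.15 = 4.12×10^5 s.
Fraction reached: 1 − e^(−t/τ) = 0.21 ⇒ t = −τ ln(1 − 0.21) = τ × 0.236.
t = 97000 s = 27.0 hours.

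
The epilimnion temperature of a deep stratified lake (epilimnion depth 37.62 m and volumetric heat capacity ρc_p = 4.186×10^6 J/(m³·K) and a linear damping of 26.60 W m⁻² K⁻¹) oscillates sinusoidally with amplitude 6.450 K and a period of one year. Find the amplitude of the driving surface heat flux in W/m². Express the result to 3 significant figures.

Areal heat capacity C = ρc_p × D = 4.186×10^6 × 37.62 = 1.57×10^8 J/(m²·K).
ω = 2π / 3.15×10^7 s = 1.99×10^-7 s⁻¹.
√((Cω)² + λ²) = √((31.4)² + 26.60²) = 41.1 W/(m²·K).
F₀ = A × √((Cω)²+λ²) = 6.450 × 41.1 = 265 W/m².

265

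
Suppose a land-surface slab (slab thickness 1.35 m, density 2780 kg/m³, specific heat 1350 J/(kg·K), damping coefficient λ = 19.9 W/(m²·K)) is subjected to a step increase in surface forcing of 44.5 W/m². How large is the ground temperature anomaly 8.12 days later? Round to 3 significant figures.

2.09 K

Areal heat capacity C = ρ c_p D = 2780 × 1350 × 1.35 = 5.07×10^6 J/(m^2 K).
τ = C / λ = 5.07×10^6 / 19.9 = 2.55×10^5 s.
Equilibrium anomaly ΔT_eq = F / λ = 44.5 / 19.9 = 2.24 K.
t = 8.12 days = 7.02×10^5 s, so t/τ = 2.76.
ΔT(t) = ΔT_eq (1 − e^(−t/τ)) = 2.24 × (1 − e^−2.76) = 2.09 K.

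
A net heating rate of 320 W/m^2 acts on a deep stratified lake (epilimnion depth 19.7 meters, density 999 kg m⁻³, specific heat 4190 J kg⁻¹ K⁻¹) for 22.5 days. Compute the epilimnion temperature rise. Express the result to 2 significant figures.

Areal heat capacity C = ρ c_p D = 999 × 4190 × 19.7 = 8.25×10^7 J/(m^2 K).
Net heat input Q = F Δt = 320 × (22.5 days × 86400 s/day) = 6.22×10^8 J/m².
ΔT = Q / C = 6.22×10^8 / 8.25×10^7 = 7.54 K.

7.5 K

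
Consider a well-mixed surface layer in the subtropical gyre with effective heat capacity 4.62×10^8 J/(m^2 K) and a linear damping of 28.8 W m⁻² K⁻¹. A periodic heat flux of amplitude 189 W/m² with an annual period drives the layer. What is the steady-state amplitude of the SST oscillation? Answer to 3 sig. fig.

1.96 K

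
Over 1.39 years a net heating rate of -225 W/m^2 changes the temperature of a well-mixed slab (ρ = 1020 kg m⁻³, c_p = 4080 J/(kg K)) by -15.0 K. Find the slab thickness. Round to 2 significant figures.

160 m

Heat input Q = F Δt = -225 × 4.39×10^7 s = -9.87×10^9 J/m².
Required areal heat capacity C = Q / ΔT = 6.58×10^8 J/(m²·K).
Depth D = C / (ρ c_p) = 6.58×10^8 / (1020 × 4080) = 158 m.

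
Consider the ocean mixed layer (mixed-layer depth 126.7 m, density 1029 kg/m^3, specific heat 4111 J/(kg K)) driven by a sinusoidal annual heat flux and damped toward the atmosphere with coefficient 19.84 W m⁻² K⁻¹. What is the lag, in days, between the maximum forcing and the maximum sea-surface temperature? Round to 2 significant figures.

Areal heat capacity C = ρ c_p D = 1029 × 4111 × 126.7 = 5.36×10^8 J/(m^2 K).
ω = 2π / 3.15×10^7 s = 1.99×10^-7 s⁻¹.
Phase lag φ = arctan(Cω/λ) = arctan(107/19.84) = 1.39 rad.
Time lag = φ / ω = 1.39 / 1.99×10^-7 = 6.96×10^6 s = 80.6 days.

81 days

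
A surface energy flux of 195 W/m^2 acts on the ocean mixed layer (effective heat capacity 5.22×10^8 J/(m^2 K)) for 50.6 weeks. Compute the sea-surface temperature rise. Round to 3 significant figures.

11.4 K

Areal heat capacity C = 5.22×10^8 J/(m^2 K) (given).
Net heat input Q = F Δt = 195 × (50.6 weeks × 6.048×10^5 s/week) = 5.97×10^9 J/m².
ΔT = Q / C = 5.97×10^9 / 5.22×10^8 = 11.4 K.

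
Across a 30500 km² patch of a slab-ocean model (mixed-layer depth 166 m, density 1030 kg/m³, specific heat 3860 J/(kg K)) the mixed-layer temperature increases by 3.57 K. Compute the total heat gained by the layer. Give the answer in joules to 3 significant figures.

Areal heat capacity C = ρ c_p D = 1030 × 3860 × 166 = 6.60×10^8 J m⁻² K⁻¹.
Heat per unit area: q = C ΔT = 6.60×10^8 × 3.57 = 2.36×10^9 J/m².
Total heat: Q = q × A = 2.36×10^9 × (30500 × 10⁶ m²) = 7.19×10^19 J.

7.19×10^19 J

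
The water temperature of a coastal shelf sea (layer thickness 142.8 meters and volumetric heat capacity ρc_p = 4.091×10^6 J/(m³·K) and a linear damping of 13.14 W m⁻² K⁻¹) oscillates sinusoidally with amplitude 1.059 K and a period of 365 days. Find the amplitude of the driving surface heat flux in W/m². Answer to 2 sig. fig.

Areal heat capacity C = ρc_p × D = 4.091×10^6 × 142.8 = 5.84×10^8 J m⁻² K⁻¹.
ω = 2π / 3.15×10^7 s = 1.99×10^-7 s⁻¹.
√((Cω)² + λ²) = √((116)² + 13.14²) = 117 W/(m²·K).
F₀ = A × √((Cω)²+λ²) = 1.059 × 117 = 124 W/m².

120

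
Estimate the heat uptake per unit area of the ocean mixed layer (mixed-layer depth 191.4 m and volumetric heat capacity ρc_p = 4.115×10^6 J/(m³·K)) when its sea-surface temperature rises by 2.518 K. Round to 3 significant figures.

1.98×10^9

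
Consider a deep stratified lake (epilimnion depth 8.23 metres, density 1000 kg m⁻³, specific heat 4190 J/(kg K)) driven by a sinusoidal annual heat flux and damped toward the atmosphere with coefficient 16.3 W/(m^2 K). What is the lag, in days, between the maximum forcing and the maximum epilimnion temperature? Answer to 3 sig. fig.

Areal heat capacity C = ρ c_p D = 1000 × 4190 × 8.23 = 3.45×10^7 J m⁻² K⁻¹.
ω = 2π / 3.15×10^7 s = 1.99×10^-7 s⁻¹.
Phase lag φ = arctan(Cω/λ) = arctan(6.87/16.3) = 0.399 rad.
Time lag = φ / ω = 0.399 / 1.99×10^-7 = 2.00×10^6 s = 23.2 days.

23.2 days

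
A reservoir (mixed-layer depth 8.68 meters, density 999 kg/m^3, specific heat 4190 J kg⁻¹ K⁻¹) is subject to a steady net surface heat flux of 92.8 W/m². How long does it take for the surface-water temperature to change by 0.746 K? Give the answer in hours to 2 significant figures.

Areal heat capacity C = ρ c_p D = 999 × 4190 × 8.68 = 3.63×10^7 J m⁻² K⁻¹.
Time required: Δt = C ΔT / F = 3.63×10^7 × 0.746 / 92.8 = 2.92×10^5 s.
In hours: 2.92×10^5 s / (3600 s/hour) = 81.1 hours.

81 hours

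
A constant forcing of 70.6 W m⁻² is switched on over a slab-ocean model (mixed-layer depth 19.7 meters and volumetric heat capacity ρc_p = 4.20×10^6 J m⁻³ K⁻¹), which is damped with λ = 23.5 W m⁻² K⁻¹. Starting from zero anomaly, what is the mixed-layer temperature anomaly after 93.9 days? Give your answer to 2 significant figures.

Areal heat capacity C = ρc_p × D = 4.20×10^6 × 19.7 = 8.27×10^7 J m⁻² K⁻¹.
τ = C / λ = 8.27×10^7 / 23.5 = 3.52×10^6 s.
Equilibrium anomaly ΔT_eq = F / λ = 70.6 / 23.5 = 3.00 K.
t = 93.9 days = 8.11×10^6 s, so t/τ = 2.30.
ΔT(t) = ΔT_eq (1 − e^(−t/τ)) = 3.00 × (1 − e^−2.30) = 2.70 K.

2.7 K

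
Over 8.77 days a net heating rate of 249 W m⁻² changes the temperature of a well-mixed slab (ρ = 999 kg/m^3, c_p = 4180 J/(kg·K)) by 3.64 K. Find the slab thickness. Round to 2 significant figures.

Heat input Q = F Δt = 249 × 7.58×10^5 s = 1.89×10^8 J/m².
Required areal heat capacity C = Q / ΔT = 5.18×10^7 J/(m²·K).
Depth D = C / (ρ c_p) = 5.18×10^7 / (999 × 4180) = 12.4 m.

12 m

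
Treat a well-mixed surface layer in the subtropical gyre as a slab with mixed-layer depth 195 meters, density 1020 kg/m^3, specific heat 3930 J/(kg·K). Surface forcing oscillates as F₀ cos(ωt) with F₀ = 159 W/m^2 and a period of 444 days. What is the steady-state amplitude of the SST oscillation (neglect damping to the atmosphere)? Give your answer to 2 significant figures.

Areal heat capacity C = ρ c_p D = 1020 × 3930 × 195 = 7.82×10^8 J/(m²·K).
Angular frequency ω = 2π / T = 2π / 3.84×10^7 s = 1.64×10^-7 s⁻¹.
Cω = 7.82×10^8 × 1.64×10^-7 = 128 W/(m²·K).
Amplitude A = F₀ / (Cω) = 159 / 128 = 1.24 K.

1.2 K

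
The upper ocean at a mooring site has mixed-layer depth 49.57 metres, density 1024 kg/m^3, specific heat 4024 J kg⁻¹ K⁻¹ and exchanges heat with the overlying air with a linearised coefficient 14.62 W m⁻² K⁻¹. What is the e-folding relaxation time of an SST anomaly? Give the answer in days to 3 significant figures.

162 days

Areal heat capacity C = ρ c_p D = 1024 × 4024 × 49.57 = 2.04×10^8 J/(m^2 K).
Relaxation time τ = C / λ = 2.04×10^8 / 14.62 = 1.40×10^7 s.
In days: 1.40×10^7 s / (86400 s/day) = 162 days.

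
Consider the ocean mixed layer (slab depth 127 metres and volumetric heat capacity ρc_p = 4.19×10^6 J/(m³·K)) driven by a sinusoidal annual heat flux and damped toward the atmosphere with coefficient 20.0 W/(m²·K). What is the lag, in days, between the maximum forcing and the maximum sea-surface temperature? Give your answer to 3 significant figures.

Areal heat capacity C = ρc_p × D = 4.19×10^6 × 127 = 5.32×10^8 J/(m^2 K).
ω = 2π / 3.15×10^7 s = 1.99×10^-7 s⁻¹.
Phase lag φ = arctan(Cω/λ) = arctan(106/20.0) = 1.38 rad.
Time lag = φ / ω = 1.38 / 1.99×10^-7 = 6.95×10^6 s = 80.4 days.

80.4 days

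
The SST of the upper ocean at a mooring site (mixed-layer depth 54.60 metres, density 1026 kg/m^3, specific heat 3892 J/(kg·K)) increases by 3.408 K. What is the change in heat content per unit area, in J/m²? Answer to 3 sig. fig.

7.43×10^8

Areal heat capacity C = ρ c_p D = 1026 × 3892 × 54.60 = 2.18×10^8 J m⁻² K⁻¹.
ΔQ = C ΔT = 2.18×10^8 × 3.408 = 7.43×10^8 J/m².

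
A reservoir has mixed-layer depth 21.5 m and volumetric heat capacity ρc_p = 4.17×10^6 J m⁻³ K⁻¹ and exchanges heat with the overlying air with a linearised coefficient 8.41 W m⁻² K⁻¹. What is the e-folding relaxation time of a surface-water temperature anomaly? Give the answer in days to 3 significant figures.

Areal heat capacity C = ρc_p × D = 4.17×10^6 × 21.5 = 8.97×10^7 J/(m^2 K).
Relaxation time τ = C / λ = 8.97×10^7 / 8.41 = 1.07×10^7 s.
In days: 1.07×10^7 s / (86400 s/day) = 123 days.

123 days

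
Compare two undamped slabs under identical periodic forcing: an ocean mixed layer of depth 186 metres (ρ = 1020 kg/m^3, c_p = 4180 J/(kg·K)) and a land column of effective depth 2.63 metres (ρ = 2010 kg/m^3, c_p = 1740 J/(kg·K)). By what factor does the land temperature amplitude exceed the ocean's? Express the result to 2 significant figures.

86

C_ocean = 1020 × 4180 × 186 = 7.93×10^8 J/(m²·K).
C_land = 2010 × 1740 × 2.63 = 9.20×10^6 J/(m²·K).
Undamped amplitude ∝ 1/C, so A_land/A_ocean = C_ocean/C_land = 86.2.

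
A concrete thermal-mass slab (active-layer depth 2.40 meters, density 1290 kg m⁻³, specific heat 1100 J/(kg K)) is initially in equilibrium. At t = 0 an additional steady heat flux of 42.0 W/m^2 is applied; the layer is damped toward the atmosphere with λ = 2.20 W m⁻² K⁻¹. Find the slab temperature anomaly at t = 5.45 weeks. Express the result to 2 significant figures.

17 K

Areal heat capacity C = ρ c_p D = 1290 × 1100 × 2.40 = 3.41×10^6 J m⁻² K⁻¹.
τ = C / λ = 3.41×10^6 / 2.20 = 1.55×10^6 s.
Equilibrium anomaly ΔT_eq = F / λ = 42.0 / 2.20 = 19.1 K.
t = 5.45 weeks = 3.30×10^6 s, so t/τ = 2.13.
ΔT(t) = ΔT_eq (1 − e^(−t/τ)) = 19.1 × (1 − e^−2.13) = 16.8 K.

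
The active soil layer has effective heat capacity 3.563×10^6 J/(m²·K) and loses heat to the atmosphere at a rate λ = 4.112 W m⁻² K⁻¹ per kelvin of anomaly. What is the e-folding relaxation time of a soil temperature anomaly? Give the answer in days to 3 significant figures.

10.0 days

Areal heat capacity C = 3.563×10^6 J/(m²·K) (given).
Relaxation time τ = C / λ = 3.56×10^6 / 4.112 = 8.66×10^5 s.
In days: 8.66×10^5 s / (86400 s/day) = 10.0 days.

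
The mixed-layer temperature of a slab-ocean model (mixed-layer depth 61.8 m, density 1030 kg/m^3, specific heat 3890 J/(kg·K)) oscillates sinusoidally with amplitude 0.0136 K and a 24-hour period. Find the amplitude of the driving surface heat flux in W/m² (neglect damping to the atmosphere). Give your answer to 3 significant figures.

245

Areal heat capacity C = ρ c_p D = 1030 × 3890 × 61.8 = 2.48×10^8 J m⁻² K⁻¹.
ω = 2π / 86400 s = 7.27×10^-5 s⁻¹.
Cω = 2.48×10^8 × 7.27×10^-5 = 18000 W/(m²·K).
F₀ = A × Cω = 0.0136 × 18000 = 245 W/m².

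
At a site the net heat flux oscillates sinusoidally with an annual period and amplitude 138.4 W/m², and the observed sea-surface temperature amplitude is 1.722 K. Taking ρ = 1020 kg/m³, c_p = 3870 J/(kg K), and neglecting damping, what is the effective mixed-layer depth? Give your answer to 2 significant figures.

100 m

ω = 2π / 3.15×10^7 s = 1.99×10^-7 s⁻¹.
Required C = F₀ / (A ω) = 138.4 / (1.722 × 1.99×10^-7) = 4.03×10^8 J/(m²·K).
D = C / (ρ c_p) = 4.03×10^8 / (1020 × 3870) = 102 m.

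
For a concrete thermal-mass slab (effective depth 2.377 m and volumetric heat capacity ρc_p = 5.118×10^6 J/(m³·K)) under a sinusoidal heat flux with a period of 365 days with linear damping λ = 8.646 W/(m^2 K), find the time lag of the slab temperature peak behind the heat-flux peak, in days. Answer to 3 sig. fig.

Areal heat capacity C = ρc_p × D = 5.118×10^6 × 2.377 = 1.22×10^7 J/(m^2 K).
ω = 2π / 3.15×10^7 s = 1.99×10^-7 s⁻¹.
Phase lag φ = arctan(Cω/λ) = arctan(2.42/8.646) = 0.273 rad.
Time lag = φ / ω = 0.273 / 1.99×10^-7 = 1.37×10^6 s = 15.9 days.

15.9 days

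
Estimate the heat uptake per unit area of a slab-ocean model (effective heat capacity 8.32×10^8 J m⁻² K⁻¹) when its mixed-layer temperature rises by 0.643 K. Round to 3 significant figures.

5.35×10^8

Areal heat capacity C = 8.32×10^8 J m⁻² K⁻¹ (given).
ΔQ = C ΔT = 8.32×10^8 × 0.643 = 5.35×10^8 J/m².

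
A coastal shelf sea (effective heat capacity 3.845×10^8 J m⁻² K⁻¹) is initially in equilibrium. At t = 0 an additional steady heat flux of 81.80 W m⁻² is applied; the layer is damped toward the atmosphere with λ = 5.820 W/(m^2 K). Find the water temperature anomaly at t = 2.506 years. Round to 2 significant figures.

9.8 K

Areal heat capacity C = 3.845×10^8 J m⁻² K⁻¹ (given).
τ = C / λ = 3.84×10^8 / 5.820 = 6.61×10^7 s.
Equilibrium anomaly ΔT_eq = F / λ = 81.80 / 5.820 = 14.1 K.
t = 2.506 years = 7.91×10^7 s, so t/τ = 1.20.
ΔT(t) = ΔT_eq (1 − e^(−t/τ)) = 14.1 × (1 − e^−1.20) = 9.81 K.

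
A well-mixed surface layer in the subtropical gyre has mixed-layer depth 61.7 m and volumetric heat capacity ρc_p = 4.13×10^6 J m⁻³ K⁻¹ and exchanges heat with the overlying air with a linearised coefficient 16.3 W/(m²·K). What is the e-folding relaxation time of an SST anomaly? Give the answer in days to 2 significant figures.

Areal heat capacity C = ρc_p × D = 4.13×10^6 × 61.7 = 2.55×10^8 J m⁻² K⁻¹.
Relaxation time τ = C / λ = 2.55×10^8 / 16.3 = 1.56×10^7 s.
In days: 1.56×10^7 s / (86400 s/day) = 181 days.

180 days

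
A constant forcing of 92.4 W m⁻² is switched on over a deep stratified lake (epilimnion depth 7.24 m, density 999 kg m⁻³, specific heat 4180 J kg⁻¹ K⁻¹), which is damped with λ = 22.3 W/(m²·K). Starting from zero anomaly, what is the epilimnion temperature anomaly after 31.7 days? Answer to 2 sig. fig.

Areal heat capacity C = ρ c_p D = 999 × 4180 × 7.24 = 3.02×10^7 J m⁻² K⁻¹.
τ = C / λ = 3.02×10^7 / 22.3 = 1.36×10^6 s.
Equilibrium anomaly ΔT_eq = F / λ = 92.4 / 22.3 = 4.14 K.
t = 31.7 days = 2.74×10^6 s, so t/τ = 2.02.
ΔT(t) = ΔT_eq (1 − e^(−t/τ)) = 4.14 × (1 − e^−2.02) = 3.59 K.

3.6 K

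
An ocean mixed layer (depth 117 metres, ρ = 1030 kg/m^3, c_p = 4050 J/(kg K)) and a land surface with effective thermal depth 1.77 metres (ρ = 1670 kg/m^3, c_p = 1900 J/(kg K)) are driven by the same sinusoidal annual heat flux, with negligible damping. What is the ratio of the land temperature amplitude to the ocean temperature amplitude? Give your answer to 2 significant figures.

C_ocean = 1030 × 4050 × 117 = 4.88×10^8 J/(m²·K).
C_land = 1670 × 1900 × 1.77 = 5.62×10^6 J/(m²·K).
Undamped amplitude ∝ 1/C, so A_land/A_ocean = C_ocean/C_land = 86.9.

87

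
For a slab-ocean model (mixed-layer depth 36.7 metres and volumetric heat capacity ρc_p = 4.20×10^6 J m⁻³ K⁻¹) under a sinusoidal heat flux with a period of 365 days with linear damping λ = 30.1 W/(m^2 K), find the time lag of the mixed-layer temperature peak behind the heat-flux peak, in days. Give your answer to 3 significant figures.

46.2 days

Areal heat capacity C = ρc_p × D = 4.20×10^6 × 36.7 = 1.54×10^8 J/(m^2 K).
ω = 2π / 3.15×10^7 s = 1.99×10^-7 s⁻¹.
Phase lag φ = arctan(Cω/λ) = arctan(30.7/30.1) = 0.795 rad.
Time lag = φ / ω = 0.795 / 1.99×10^-7 = 3.99×10^6 s = 46.2 days.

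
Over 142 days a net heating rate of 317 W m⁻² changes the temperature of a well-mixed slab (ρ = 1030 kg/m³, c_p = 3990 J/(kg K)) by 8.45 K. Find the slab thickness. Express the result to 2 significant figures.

Heat input Q = F Δt = 317 × 1.23×10^7 s = 3.89×10^9 J/m².
Required areal heat capacity C = Q / ΔT = 4.60×10^8 J/(m²·K).
Depth D = C / (ρ c_p) = 4.60×10^8 / (1030 × 3990) = 112 m.

110 m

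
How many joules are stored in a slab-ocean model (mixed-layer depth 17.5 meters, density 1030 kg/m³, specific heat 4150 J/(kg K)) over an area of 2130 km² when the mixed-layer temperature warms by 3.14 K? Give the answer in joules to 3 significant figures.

5.00×10^17 J

Areal heat capacity C = ρ c_p D = 1030 × 4150 × 17.5 = 7.48×10^7 J/(m²·K).
Heat per unit area: q = C ΔT = 7.48×10^7 × 3.14 = 2.35×10^8 J/m².
Total heat: Q = q × A = 2.35×10^8 × (2130 × 10⁶ m²) = 5.00×10^17 J.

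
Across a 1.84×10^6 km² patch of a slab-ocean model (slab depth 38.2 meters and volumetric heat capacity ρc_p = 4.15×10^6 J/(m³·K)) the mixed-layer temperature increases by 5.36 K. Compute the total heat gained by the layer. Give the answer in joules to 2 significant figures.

1.6×10^21 J

Areal heat capacity C = ρc_p × D = 4.15×10^6 × 38.2 = 1.59×10^8 J/(m^2 K).
Heat per unit area: q = C ΔT = 1.59×10^8 × 5.36 = 8.50×10^8 J/m².
Total heat: Q = q × A = 8.50×10^8 × (1.84×10^6 × 10⁶ m²) = 1.56×10^21 J.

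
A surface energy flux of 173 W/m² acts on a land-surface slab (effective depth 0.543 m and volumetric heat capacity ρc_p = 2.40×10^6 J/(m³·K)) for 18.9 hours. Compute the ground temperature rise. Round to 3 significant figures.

9.03 K

Areal heat capacity C = ρc_p × D = 2.40×10^6 × 0.543 = 1.30×10^6 J m⁻² K⁻¹.
Net heat input Q = F Δt = 173 × (18.9 hours × 3600 s/hour) = 1.18×10^7 J/m².
ΔT = Q / C = 1.18×10^7 / 1.30×10^6 = 9.03 K.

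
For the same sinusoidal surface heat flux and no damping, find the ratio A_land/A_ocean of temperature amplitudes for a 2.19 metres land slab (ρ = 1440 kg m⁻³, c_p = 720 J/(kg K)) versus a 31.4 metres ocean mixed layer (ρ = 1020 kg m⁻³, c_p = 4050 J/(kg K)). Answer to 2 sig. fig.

57

C_ocean = 1020 × 4050 × 31.4 = 1.30×10^8 J/(m²·K).
C_land = 1440 × 720 × 2.19 = 2.27×10^6 J/(m²·K).
Undamped amplitude ∝ 1/C, so A_land/A_ocean = C_ocean/C_land = 57.1.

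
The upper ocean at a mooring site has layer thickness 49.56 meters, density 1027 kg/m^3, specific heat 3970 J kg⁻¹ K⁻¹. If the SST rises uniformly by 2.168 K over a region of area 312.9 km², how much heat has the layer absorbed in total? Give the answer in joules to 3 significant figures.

1.37×10^17 J

Areal heat capacity C = ρ c_p D = 1027 × 3970 × 49.56 = 2.02×10^8 J/(m²·K).
Heat per unit area: q = C ΔT = 2.02×10^8 × 2.168 = 4.38×10^8 J/m².
Total heat: Q = q × A = 4.38×10^8 × (312.9 × 10⁶ m²) = 1.37×10^17 J.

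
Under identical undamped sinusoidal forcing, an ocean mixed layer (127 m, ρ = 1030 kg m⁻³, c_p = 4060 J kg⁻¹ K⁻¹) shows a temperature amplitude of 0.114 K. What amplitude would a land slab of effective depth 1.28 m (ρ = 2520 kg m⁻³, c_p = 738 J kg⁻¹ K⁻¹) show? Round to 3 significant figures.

C_ocean = 5.31×10^8 J/(m²·K); C_land = 2.38×10^6 J/(m²·K).
A ∝ 1/C ⇒ A_land = A_ocean × C_ocean/C_land = 0.114 × 223 = 25.4 K.

25.4 K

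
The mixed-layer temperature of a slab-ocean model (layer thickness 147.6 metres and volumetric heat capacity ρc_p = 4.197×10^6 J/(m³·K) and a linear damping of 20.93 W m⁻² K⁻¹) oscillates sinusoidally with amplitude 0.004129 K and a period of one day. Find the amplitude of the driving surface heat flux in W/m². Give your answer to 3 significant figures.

Areal heat capacity C = ρc_p × D = 4.197×10^6 × 147.6 = 6.19×10^8 J/(m^2 K).
ω = 2π / 86400 s = 7.27×10^-5 s⁻¹.
√((Cω)² + λ²) = √((45000)² + 20.93²) = 45000 W/(m²·K).
F₀ = A × √((Cω)²+λ²) = 0.004129 × 45000 = 186 W/m².

186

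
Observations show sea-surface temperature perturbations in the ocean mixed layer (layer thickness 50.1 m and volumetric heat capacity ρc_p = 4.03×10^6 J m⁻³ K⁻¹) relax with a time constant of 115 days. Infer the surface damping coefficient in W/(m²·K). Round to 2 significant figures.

20

Areal heat capacity C = ρc_p × D = 4.03×10^6 × 50.1 = 2.02×10^8 J m⁻² K⁻¹.
τ = 115 days = 9.94×10^6 s.
λ = C / τ = 2.02×10^8 / 9.94×10^6 = 20.3 W/(m²·K).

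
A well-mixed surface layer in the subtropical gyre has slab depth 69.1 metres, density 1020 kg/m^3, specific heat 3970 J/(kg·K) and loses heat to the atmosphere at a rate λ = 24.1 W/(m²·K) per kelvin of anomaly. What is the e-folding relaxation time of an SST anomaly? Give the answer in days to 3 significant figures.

134 days

Areal heat capacity C = ρ c_p D = 1020 × 3970 × 69.1 = 2.80×10^8 J/(m^2 K).
Relaxation time τ = C / λ = 2.80×10^8 / 24.1 = 1.16×10^7 s.
In days: 1.16×10^7 s / (86400 s/day) = 134 days.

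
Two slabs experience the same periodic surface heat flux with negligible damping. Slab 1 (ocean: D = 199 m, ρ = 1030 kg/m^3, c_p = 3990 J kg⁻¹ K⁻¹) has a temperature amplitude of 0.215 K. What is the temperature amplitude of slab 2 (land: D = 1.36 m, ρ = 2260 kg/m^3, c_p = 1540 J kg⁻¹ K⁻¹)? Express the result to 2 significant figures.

37 K

C_ocean = 8.18×10^8 J/(m²·K); C_land = 4.73×10^6 J/(m²·K).
A ∝ 1/C ⇒ A_land = A_ocean × C_ocean/C_land = 0.215 × 173 = 37.1 K.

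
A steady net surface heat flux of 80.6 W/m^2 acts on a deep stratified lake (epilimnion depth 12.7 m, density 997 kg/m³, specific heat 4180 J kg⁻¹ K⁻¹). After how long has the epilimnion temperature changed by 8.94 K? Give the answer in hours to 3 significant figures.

1630 hours

Areal heat capacity C = ρ c_p D = 997 × 4180 × 12.7 = 5.29×10^7 J/(m^2 K).
Time required: Δt = C ΔT / F = 5.29×10^7 × 8.94 / 80.6 = 5.87×10^6 s.
In hours: 5.87×10^6 s / (3600 s/hour) = 1630 hours.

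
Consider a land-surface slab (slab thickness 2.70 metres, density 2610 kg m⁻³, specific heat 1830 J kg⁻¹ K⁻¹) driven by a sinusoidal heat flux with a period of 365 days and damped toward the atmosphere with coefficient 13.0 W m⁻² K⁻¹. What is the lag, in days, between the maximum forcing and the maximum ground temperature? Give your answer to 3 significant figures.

11.3 days

Areal heat capacity C = ρ c_p D = 2610 × 1830 × 2.70 = 1.29×10^7 J m⁻² K⁻¹.
ω = 2π / 3.15×10^7 s = 1.99×10^-7 s⁻¹.
Phase lag φ = arctan(Cω/λ) = arctan(2.57/13.0) = 0.195 rad.
Time lag = φ / ω = 0.195 / 1.99×10^-7 = 9.79×10^5 s = 11.3 days.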